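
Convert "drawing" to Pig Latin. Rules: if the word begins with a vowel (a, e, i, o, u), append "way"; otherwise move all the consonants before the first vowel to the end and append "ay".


Word: "drawing"
Starts with consonant(s) → move to end, add 'ay'
Consonant cluster: "dr"
Pig Latin = "awingdray"


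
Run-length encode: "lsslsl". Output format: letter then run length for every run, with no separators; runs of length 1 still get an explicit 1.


String: "lsslsl"
Scanning for consecutive runs:
  'l' x 1
  's' x 2
  'l' x 1
  's' x 1
  'l' x 1
RLE = "l1s2l1s1l1"


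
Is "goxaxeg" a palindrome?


Word: "goxaxeg"
Reversed: "gexaxog"
Forward == Backward? goxaxeg != gexaxog
Palindrome = No


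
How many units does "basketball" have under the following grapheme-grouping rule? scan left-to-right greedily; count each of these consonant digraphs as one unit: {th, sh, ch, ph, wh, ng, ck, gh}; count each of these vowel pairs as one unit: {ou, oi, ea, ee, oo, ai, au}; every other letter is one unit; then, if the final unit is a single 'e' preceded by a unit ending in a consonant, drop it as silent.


Word: "basketball" (10 letters)
Left-to-right scan:
  [1] 'b' (letter)
  [2] 'a' (letter)
  [3] 's' (letter)
  [4] 'k' (letter)
  [5] 'e' (letter)
  [6] 't' (letter)
  [7] 'b' (letter)
  [8] 'a' (letter)
  [9] 'l' (letter)
  [10] 'l' (letter)
Units from scan: 10
Sound units = 10 units


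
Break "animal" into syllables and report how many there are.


Word: "animal"
Syllable breakdown: an | i | mal
Counting: 3 parts
= 3 syllables


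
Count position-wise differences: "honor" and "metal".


Comparing character by character (same length = 5):
  Pos 0: 'h' vs 'm' !=
  Pos 1: 'o' vs 'e' !=
  Pos 2: 'n' vs 't' !=
  Pos 3: 'o' vs 'a' !=
  Pos 4: 'r' vs 'l' !=
Hamming distance = 5


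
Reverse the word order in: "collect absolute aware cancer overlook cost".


Original: "collect absolute aware cancer overlook cost"
Words (1..n): collect | absolute | aware | cancer | overlook | cost
Reversed (n..1): cost | overlook | cancer | aware | absolute | collect
Result = "cost overlook cancer aware absolute collect"


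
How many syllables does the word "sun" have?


Word: "sun"
Syllable breakdown: sun
Counting: 1 part
= 1 syllable


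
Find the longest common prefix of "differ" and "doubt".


Word 1: "differ"
Word 2: "doubt"
Comparing from start:
  Pos 0: 'd' == 'd'
  Pos 1: 'i' != 'o' (stop)
LCP = "d" (length 1)


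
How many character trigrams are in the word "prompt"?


Word: "prompt" (length 6)
Number of 3-grams = length - 3 + 1 = 6 - 3 + 1
= 4


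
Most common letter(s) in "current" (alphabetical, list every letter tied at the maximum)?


Word: "current"
Letter counts:
  'c': 1
  'e': 1
  'n': 1
  'r': 2
  't': 1
  'u': 1
Maximum count = 2
Most frequent = 'r' (2 times each)


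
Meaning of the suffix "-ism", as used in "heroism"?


Suffix: -ism
As in: heroism -> hero + -ism
Meaning = belief / practice


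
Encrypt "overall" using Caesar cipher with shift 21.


Word: "overall"
Shift: 21
Each letter → (letter + shift) mod 26:
  'o' (14) + 21 = 9 → 'j'
  'v' (21) + 21 = 16 → 'q'
  'e' (4) + 21 = 25 → 'z'
  'r' (17) + 21 = 12 → 'm'
  'a' (0) + 21 = 21 → 'v'
  'l' (11) + 21 = 6 → 'g'
  'l' (11) + 21 = 6 → 'g'
Result = "jqzmvgg"


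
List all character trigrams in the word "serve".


Word: "serve" (length 5)
Number of trigrams = 5 - 3 + 1 = 3
  Position 0: "ser"
  Position 1: "erv"
  Position 2: "rve"
Trigrams = "ser", "erv", "rve"


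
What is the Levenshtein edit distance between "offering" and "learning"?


Word 1: "offering" (length 8)
Word 2: "learning" (length 8)
One optimal edit sequence (insert/delete/substitute each cost 1):
  1. substitute 'o' -> 'l'  (+1)
  2. substitute 'f' -> 'e'  (+1)
  3. substitute 'f' -> 'a'  (+1)
  4. substitute 'e' -> 'r'  (+1)
  5. substitute 'r' -> 'n'  (+1)
  6. keep 'i'
  7. keep 'n'
  8. keep 'g'
Total edit operations: 5
Edit distance = 5


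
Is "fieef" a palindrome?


Word: "fieef"
Reversed: "feeif"
Forward == Backward? fieef != feeif
Palindrome = No


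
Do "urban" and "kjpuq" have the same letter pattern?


Pattern of "urban": [0, 1, 2, 3, 4]
Pattern of "kjpuq": [0, 1, 2, 3, 4]
Patterns match
Same pattern = Yes


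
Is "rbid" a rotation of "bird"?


Word: "bird", Candidate: "rbid"
Method: check if candidate is substring of word+word
"birdbird" contains "rbid"? No
Is rotation = No


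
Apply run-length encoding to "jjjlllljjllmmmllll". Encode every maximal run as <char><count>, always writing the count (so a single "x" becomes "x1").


String: "jjjlllljjllmmmllll"
Scanning for consecutive runs:
  'j' x 3
  'l' x 4
  'j' x 2
  'l' x 2
  'm' x 3
  'l' x 4
RLE = "j3l4j2l2m3l4"


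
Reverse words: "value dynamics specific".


Original: "value dynamics specific"
Words (1..n): value | dynamics | specific
Reversed (n..1): specific | dynamics | value
Result = "specific dynamics value"


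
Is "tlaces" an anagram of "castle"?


Word 1: "castle" → sorted: acelst
Word 2: "tlaces" → sorted: acelst
Same letters? acelst == acelst
Anagram = Yes


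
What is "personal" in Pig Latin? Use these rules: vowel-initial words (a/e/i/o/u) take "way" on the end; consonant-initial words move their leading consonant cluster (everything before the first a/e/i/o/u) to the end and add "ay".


Word: "personal"
Starts with consonant(s) → move to end, add 'ay'
Consonant cluster: "p"
Pig Latin = "ersonalpay"


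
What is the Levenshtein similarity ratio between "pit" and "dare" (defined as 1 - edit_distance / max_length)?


Word 1: "pit" (length 3)
Word 2: "dare" (length 4)
One optimal edit sequence:
  1. insert 'd'  (+1)
  2. substitute 'p' -> 'a'  (+1)
  3. substitute 'i' -> 'r'  (+1)
  4. substitute 't' -> 'e'  (+1)
Edit distance = 4
Max length = max(3, 4) = 4
Similarity = 1 - 4/4
= 0.0000


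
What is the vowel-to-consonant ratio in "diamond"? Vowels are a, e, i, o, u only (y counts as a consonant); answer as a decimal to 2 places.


Word: "diamond"
Vowels (a,e,i,o,u): 3
Consonants: 4
Ratio = 3/4
= 0.75


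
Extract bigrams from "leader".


Word: "leader" (length 6)
Number of bigrams = 6 - 2 + 1 = 5
  Position 0: "le"
  Position 1: "ea"
  Position 2: "ad"
  Position 3: "de"
  Position 4: "er"
Bigrams = "le", "ea", "ad", "de", "er"


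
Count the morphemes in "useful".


Word: "useful"
Morphemes: use + -ful
Each morpheme carries meaning
= 2 morphemes


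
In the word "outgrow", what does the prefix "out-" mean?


Prefix: out-
Example: outgrow = out- + grow
Meaning = surpass


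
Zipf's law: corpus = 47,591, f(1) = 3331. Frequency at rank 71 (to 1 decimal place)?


Zipf's law: f(r) = f(1) / r
f(1) = 3331
f(71) = 3331 / 71
= 46.9 occurrences


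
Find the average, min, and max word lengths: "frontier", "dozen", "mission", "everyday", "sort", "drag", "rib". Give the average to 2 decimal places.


Lengths: "frontier"=8, "dozen"=5, "mission"=7, "everyday"=8, "sort"=4, "drag"=4, "rib"=3
Sum = 39, Count = 7
Average = 39/7 = 5.57
= avg=5.57, min=3, max=8


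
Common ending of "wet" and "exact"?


Word 1: "wet"
Word 2: "exact"
Comparing from end:
  Pos -1: 't' == 't'
  Pos -2: 'e' != 'c' (stop)
LCS = "t" (length 1)


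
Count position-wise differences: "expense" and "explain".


Comparing character by character (same length = 7):
  Pos 0: 'e' vs 'e' =
  Pos 1: 'x' vs 'x' =
  Pos 2: 'p' vs 'p' =
  Pos 3: 'e' vs 'l' !=
  Pos 4: 'n' vs 'a' !=
  Pos 5: 's' vs 'i' !=
  Pos 6: 'e' vs 'n' !=
Hamming distance = 4


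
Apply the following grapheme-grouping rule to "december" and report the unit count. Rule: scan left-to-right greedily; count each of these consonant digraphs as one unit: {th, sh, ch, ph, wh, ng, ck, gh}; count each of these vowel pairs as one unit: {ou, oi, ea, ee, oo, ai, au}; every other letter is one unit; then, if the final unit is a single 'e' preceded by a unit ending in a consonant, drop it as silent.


Word: "december" (8 letters)
Left-to-right scan:
  [1] 'd' (letter)
  [2] 'e' (letter)
  [3] 'c' (letter)
  [4] 'e' (letter)
  [5] 'm' (letter)
  [6] 'b' (letter)
  [7] 'e' (letter)
  [8] 'r' (letter)
Units from scan: 8
Sound units = 8 units


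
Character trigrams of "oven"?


Word: "oven" (length 4)
Number of trigrams = 4 - 3 + 1 = 2
  Position 0: "ove"
  Position 1: "ven"
Trigrams = "ove", "ven"


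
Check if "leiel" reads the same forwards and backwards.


Word: "leiel"
Reversed: "leiel"
Forward == Backward? leiel == leiel
Palindrome = Yes


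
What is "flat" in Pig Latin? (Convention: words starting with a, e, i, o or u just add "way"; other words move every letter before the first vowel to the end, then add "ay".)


Word: "flat"
Starts with consonant(s) → move to end, add 'ay'
Consonant cluster: "fl"
Pig Latin = "atflay"


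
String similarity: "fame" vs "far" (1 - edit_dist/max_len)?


Word 1: "fame" (length 4)
Word 2: "far" (length 3)
One optimal edit sequence:
  1. keep 'f'
  2. keep 'a'
  3. delete 'm'  (+1)
  4. substitute 'e' -> 'r'  (+1)
Edit distance = 2
Max length = max(4, 3) = 4
Similarity = 1 - 2/4
= 0.5000


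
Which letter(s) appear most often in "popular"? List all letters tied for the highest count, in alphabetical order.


Word: "popular"
Letter counts:
  'a': 1
  'l': 1
  'o': 1
  'p': 2
  'r': 1
  'u': 1
Maximum count = 2
Most frequent = 'p' (2 times each)


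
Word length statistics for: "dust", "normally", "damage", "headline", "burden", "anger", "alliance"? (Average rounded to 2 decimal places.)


Lengths: "dust"=4, "normally"=8, "damage"=6, "headline"=8, "burden"=6, "anger"=5, "alliance"=8
Sum = 45, Count = 7
Average = 45/7 = 6.43
= avg=6.43, min=4, max=8


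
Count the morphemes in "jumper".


Word: "jumper"
Morphemes: jump + -er
Each morpheme carries meaning
= 2 morphemes


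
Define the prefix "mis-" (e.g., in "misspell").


Prefix: mis-
Example: misspell (mis- + spell)
Meaning = wrongly


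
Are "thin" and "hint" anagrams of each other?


Word 1: "thin" → sorted: hint
Word 2: "hint" → sorted: hint
Same letters? hint == hint
Anagram = Yes


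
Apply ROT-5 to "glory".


Word: "glory"
Shift: 5
Each letter → (letter + shift) mod 26:
  'g' (6) + 5 = 11 → 'l'
  'l' (11) + 5 = 16 → 'q'
  'o' (14) + 5 = 19 → 't'
  'r' (17) + 5 = 22 → 'w'
  'y' (24) + 5 = 3 → 'd'
Result = "lqtwd"


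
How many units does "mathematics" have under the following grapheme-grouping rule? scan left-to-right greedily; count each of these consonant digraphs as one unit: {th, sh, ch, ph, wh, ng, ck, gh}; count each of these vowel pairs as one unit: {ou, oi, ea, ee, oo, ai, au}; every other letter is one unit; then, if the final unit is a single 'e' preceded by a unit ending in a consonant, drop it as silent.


Word: "mathematics" (11 letters)
Left-to-right scan:
  (1) 'm' (letter)
  (2) 'a' (letter)
  (3) 'th' (digraph)
  (4) 'e' (letter)
  (5) 'm' (letter)
  (6) 'a' (letter)
  (7) 't' (letter)
  (8) 'i' (letter)
  (9) 'c' (letter)
  (10) 's' (letter)
Units from scan: 10
Sound units = 10 units


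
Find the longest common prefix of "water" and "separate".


Word 1: "water"
Word 2: "separate"
Comparing from start:
  Pos 0: 'w' != 's' (stop)
LCP = "" (length 0)


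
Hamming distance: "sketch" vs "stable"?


Comparing character by character (same length = 6):
  Pos 0: 's' vs 's' =
  Pos 1: 'k' vs 't' !=
  Pos 2: 'e' vs 'a' !=
  Pos 3: 't' vs 'b' !=
  Pos 4: 'c' vs 'l' !=
  Pos 5: 'h' vs 'e' !=
Hamming distance = 5


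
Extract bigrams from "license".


Word: "license" (length 7)
Number of bigrams = 7 - 2 + 1 = 6
  Position 0: "li"
  Position 1: "ic"
  Position 2: "ce"
  Position 3: "en"
  Position 4: "ns"
  Position 5: "se"
Bigrams = "li", "ic", "ce", "en", "ns", "se"


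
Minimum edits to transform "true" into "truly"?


Word 1: "true" (length 4)
Word 2: "truly" (length 5)
One optimal edit sequence (insert/delete/substitute each cost 1):
  1. keep 't'
  2. keep 'r'
  3. keep 'u'
  4. insert 'l'  (+1)
  5. substitute 'e' -> 'y'  (+1)
Total edit operations: 2
Edit distance = 2


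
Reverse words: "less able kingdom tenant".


Original: "less able kingdom tenant"
Words (1..n): less | able | kingdom | tenant
Reversed (n..1): tenant | kingdom | able | less
Result = "tenant kingdom able less"


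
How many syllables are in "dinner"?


Word: "dinner"
Syllable breakdown: din-ner
Counting: 2 parts
= 2 syllables


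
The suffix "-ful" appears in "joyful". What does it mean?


Suffix: -ful
Example: joyful = joy + -ful
Meaning = full of


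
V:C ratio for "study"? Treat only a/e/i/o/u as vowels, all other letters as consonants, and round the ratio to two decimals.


Word: "study"
Vowels (a,e,i,o,u): 1
Consonants: 4
Ratio = 1/4
= 0.25


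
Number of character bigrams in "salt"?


Word: "salt" (length 4)
Number of 2-grams = length - 2 + 1 = 4 - 2 + 1
= 3


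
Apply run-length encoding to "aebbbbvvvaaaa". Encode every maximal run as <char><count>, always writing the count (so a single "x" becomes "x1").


String: "aebbbbvvvaaaa"
Scanning for consecutive runs:
  'a' x 1
  'e' x 1
  'b' x 4
  'v' x 3
  'a' x 4
RLE = "a1e1b4v3a4"


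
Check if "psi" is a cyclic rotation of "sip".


Word: "sip", Candidate: "psi"
Method: check if candidate is substring of word+word
"sipsip" contains "psi"? Yes
Is rotation = Yes


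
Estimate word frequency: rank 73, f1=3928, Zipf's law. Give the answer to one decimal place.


Zipf's law: f(r) = f(1) / r
f(1) = 3928
f(73) = 3928 / 73
= 53.8 occurrences


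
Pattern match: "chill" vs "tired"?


Pattern of "chill": [0, 1, 2, 3, 3]
Pattern of "tired": [0, 1, 2, 3, 4]
Patterns do not match
Same pattern = No


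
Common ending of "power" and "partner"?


Word 1: "power"
Word 2: "partner"
Comparing from end:
  Pos -1: 'r' == 'r'
  Pos -2: 'e' == 'e'
  Pos -3: 'w' != 'n' (stop)
LCS = "er" (length 2)


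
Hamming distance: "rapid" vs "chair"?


Comparing character by character (same length = 5):
  Pos 0: 'r' vs 'c' !=
  Pos 1: 'a' vs 'h' !=
  Pos 2: 'p' vs 'a' !=
  Pos 3: 'i' vs 'i' =
  Pos 4: 'd' vs 'r' !=
Hamming distance = 4


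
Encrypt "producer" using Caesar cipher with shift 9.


Word: "producer"
Shift: 9
Each letter → (letter + shift) mod 26:
  'p' (15) + 9 = 24 → 'y'
  'r' (17) + 9 = 0 → 'a'
  'o' (14) + 9 = 23 → 'x'
  'd' (3) + 9 = 12 → 'm'
  'u' (20) + 9 = 3 → 'd'
  'c' (2) + 9 = 11 → 'l'
  'e' (4) + 9 = 13 → 'n'
  'r' (17) + 9 = 0 → 'a'
Result = "yaxmdlna"


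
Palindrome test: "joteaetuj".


Word: "joteaetuj"
Reversed: "juteaetoj"
Forward == Backward? joteaetuj != juteaetoj
Palindrome = No


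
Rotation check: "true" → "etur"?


Word: "true", Candidate: "etur"
Method: check if candidate is substring of word+word
"truetrue" contains "etur"? No
Is rotation = No


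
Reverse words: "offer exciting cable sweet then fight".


Original: "offer exciting cable sweet then fight"
Words (1..n): offer | exciting | cable | sweet | then | fight
Reversed (n..1): fight | then | sweet | cable | exciting | offer
Result = "fight then sweet cable exciting offer"


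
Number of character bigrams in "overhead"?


Word: "overhead" (length 8)
Number of 2-grams = length - 2 + 1 = 8 - 2 + 1
= 7


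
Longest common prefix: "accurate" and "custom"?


Word 1: "accurate"
Word 2: "custom"
Comparing from start:
  Pos 0: 'a' != 'c' (stop)
LCP = "" (length 0)


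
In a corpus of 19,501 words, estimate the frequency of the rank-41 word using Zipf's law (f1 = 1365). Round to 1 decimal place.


Zipf's law: f(r) = f(1) / r
f(1) = 1365
f(41) = 1365 / 41
= 33.3 occurrences


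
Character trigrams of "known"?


Word: "known" (length 5)
Number of trigrams = 5 - 3 + 1 = 3
  Position 0: "kno"
  Position 1: "now"
  Position 2: "own"
Trigrams = "kno", "now", "own"


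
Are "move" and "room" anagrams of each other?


Word 1: "move" → sorted: emov
Word 2: "room" → sorted: moor
Same letters? emov != moor
Anagram = No


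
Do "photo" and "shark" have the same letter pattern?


Pattern of "photo": [0, 1, 2, 3, 2]
Pattern of "shark": [0, 1, 2, 3, 4]
Patterns do not match
Same pattern = No


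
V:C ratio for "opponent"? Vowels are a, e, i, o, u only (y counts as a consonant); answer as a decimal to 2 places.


Word: "opponent"
Vowels (a,e,i,o,u): 3
Consonants: 5
Ratio = 3/5
= 0.60


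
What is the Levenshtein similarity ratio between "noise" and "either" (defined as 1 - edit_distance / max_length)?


Word 1: "noise" (length 5)
Word 2: "either" (length 6)
One optimal edit sequence:
  1. substitute 'n' -> 'e'  (+1)
  2. substitute 'o' -> 'i'  (+1)
  3. substitute 'i' -> 't'  (+1)
  4. substitute 's' -> 'h'  (+1)
  5. keep 'e'
  6. insert 'r'  (+1)
Edit distance = 5
Max length = max(5, 6) = 6
Similarity = 1 - 5/6
= 0.1667


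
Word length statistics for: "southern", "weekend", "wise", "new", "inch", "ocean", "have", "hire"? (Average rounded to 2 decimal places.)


Lengths: "southern"=8, "weekend"=7, "wise"=4, "new"=3, "inch"=4, "ocean"=5, "have"=4, "hire"=4
Sum = 39, Count = 8
Average = 39/8 = 4.88
= avg=4.88, min=3, max=8


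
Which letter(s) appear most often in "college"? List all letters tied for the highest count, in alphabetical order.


Word: "college"
Letter counts:
  'c': 1
  'e': 2
  'g': 1
  'l': 2
  'o': 1
Maximum count = 2
Most frequent = 'e', 'l' (2 times each)


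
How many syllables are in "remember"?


Word: "remember"
Syllable breakdown: re / mem / ber
Counting: 3 parts
= 3 syllables


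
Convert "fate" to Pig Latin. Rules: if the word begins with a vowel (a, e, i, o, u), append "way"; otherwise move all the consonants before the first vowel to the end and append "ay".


Word: "fate"
Starts with consonant(s) → move to end, add 'ay'
Consonant cluster: "f"
Pig Latin = "atefay"


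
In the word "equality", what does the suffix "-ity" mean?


Suffix: -ity
As in: equality -> equal + -ity
Meaning = quality of


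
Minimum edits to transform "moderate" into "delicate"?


Word 1: "moderate" (length 8)
Word 2: "delicate" (length 8)
One optimal edit sequence (insert/delete/substitute each cost 1):
  1. substitute 'm' -> 'd'  (+1)
  2. substitute 'o' -> 'e'  (+1)
  3. substitute 'd' -> 'l'  (+1)
  4. substitute 'e' -> 'i'  (+1)
  5. substitute 'r' -> 'c'  (+1)
  6. keep 'a'
  7. keep 't'
  8. keep 'e'
Total edit operations: 5
Edit distance = 5


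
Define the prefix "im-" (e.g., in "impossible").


Prefix: im-
Example: impossible = im- + possible
Meaning = not / into


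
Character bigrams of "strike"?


Word: "strike" (length 6)
Number of bigrams = 6 - 2 + 1 = 5
  Position 0: "st"
  Position 1: "tr"
  Position 2: "ri"
  Position 3: "ik"
  Position 4: "ke"
Bigrams = "st", "tr", "ri", "ik", "ke"


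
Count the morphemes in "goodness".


Word: "goodness"
Morphemes: good / -ness
Each morpheme carries meaning
= 2 morphemes


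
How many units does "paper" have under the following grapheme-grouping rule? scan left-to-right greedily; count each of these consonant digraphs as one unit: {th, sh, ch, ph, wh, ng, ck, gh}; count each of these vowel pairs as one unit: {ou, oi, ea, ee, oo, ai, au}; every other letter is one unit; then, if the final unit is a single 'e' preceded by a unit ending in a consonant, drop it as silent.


Word: "paper" (5 letters)
Left-to-right scan:
  [1] 'p' (letter)
  [2] 'a' (letter)
  [3] 'p' (letter)
  [4] 'e' (letter)
  [5] 'r' (letter)
Units from scan: 5
Sound units = 5 units


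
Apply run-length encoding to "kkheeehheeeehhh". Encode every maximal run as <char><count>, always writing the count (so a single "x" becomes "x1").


String: "kkheeehheeeehhh"
Scanning for consecutive runs:
  'k' x 2
  'h' x 1
  'e' x 3
  'h' x 2
  'e' x 4
  'h' x 3
RLE = "k2h1e3h2e4h3"


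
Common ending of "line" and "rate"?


Word 1: "line"
Word 2: "rate"
Comparing from end:
  Pos -1: 'e' == 'e'
  Pos -2: 'n' != 't' (stop)
LCS = "e" (length 1)


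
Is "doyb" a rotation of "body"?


Word: "body", Candidate: "doyb"
Method: check if candidate is substring of word+word
"bodybody" contains "doyb"? No
Is rotation = No


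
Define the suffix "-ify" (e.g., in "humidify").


Suffix: -ify
Example: humidify = humid + -ify
Meaning = to make


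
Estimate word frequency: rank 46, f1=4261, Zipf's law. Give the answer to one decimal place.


Zipf's law: f(r) = f(1) / r
f(1) = 4261
f(46) = 4261 / 46
= 92.6 occurrences


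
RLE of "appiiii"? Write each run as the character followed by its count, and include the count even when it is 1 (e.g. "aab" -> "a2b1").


String: "appiiii"
Scanning for consecutive runs:
  'a' x 1
  'p' x 2
  'i' x 4
RLE = "a1p2i4"


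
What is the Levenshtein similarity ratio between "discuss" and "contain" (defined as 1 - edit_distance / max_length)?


Word 1: "discuss" (length 7)
Word 2: "contain" (length 7)
One optimal edit sequence:
  1. substitute 'd' -> 'c'  (+1)
  2. substitute 'i' -> 'o'  (+1)
  3. substitute 's' -> 'n'  (+1)
  4. substitute 'c' -> 't'  (+1)
  5. substitute 'u' -> 'a'  (+1)
  6. substitute 's' -> 'i'  (+1)
  7. substitute 's' -> 'n'  (+1)
Edit distance = 7
Max length = max(7, 7) = 7
Similarity = 1 - 7/7
= 0.0000


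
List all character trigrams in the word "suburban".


Word: "suburban" (length 8)
Number of trigrams = 8 - 3 + 1 = 6
  Position 0: "sub"
  Position 1: "ubu"
  Position 2: "bur"
  Position 3: "urb"
  Position 4: "rba"
  Position 5: "ban"
Trigrams = "sub", "ubu", "bur", "urb", "rba", "ban"


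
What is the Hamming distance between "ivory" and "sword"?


Comparing character by character (same length = 5):
  Pos 0: 'i' vs 's' !=
  Pos 1: 'v' vs 'w' !=
  Pos 2: 'o' vs 'o' =
  Pos 3: 'r' vs 'r' =
  Pos 4: 'y' vs 'd' !=
Hamming distance = 3


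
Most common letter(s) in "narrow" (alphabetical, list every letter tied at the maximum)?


Word: "narrow"
Letter counts:
  'a': 1
  'n': 1
  'o': 1
  'r': 2
  'w': 1
Maximum count = 2
Most frequent = 'r' (2 times each)


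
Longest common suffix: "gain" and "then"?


Word 1: "gain"
Word 2: "then"
Comparing from end:
  Pos -1: 'n' == 'n'
  Pos -2: 'i' != 'e' (stop)
LCS = "n" (length 1)


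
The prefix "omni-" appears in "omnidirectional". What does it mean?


Prefix: omni-
Example: omnidirectional (omni- + directional)
Meaning = all


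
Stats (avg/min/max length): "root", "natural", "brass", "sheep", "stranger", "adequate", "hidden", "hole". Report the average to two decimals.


Lengths: "root"=4, "natural"=7, "brass"=5, "sheep"=5, "stranger"=8, "adequate"=8, "hidden"=6, "hole"=4
Sum = 47, Count = 8
Average = 47/8 = 5.88
= avg=5.88, min=4, max=8


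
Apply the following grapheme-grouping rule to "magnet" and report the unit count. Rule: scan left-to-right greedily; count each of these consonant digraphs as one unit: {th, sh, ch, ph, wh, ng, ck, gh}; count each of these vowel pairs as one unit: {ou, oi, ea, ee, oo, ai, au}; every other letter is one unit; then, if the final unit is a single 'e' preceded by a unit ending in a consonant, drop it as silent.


Word: "magnet" (6 letters)
Left-to-right scan:
  (1) 'm' (letter)
  (2) 'a' (letter)
  (3) 'g' (letter)
  (4) 'n' (letter)
  (5) 'e' (letter)
  (6) 't' (letter)
Units from scan: 6
Sound units = 6 units


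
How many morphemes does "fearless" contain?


Word: "fearless"
Morphemes: fear | -less
Each morpheme carries meaning
= 2 morphemes


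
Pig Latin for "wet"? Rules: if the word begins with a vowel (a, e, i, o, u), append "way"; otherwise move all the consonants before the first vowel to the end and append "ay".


Word: "wet"
Starts with consonant(s) → move to end, add 'ay'
Consonant cluster: "w"
Pig Latin = "etway"


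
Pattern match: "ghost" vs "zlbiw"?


Pattern of "ghost": [0, 1, 2, 3, 4]
Pattern of "zlbiw": [0, 1, 2, 3, 4]
Patterns match
Same pattern = Yes


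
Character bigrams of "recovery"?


Word: "recovery" (length 8)
Number of bigrams = 8 - 2 + 1 = 7
  Position 0: "re"
  Position 1: "ec"
  Position 2: "co"
  Position 3: "ov"
  Position 4: "ve"
  Position 5: "er"
  Position 6: "ry"
Bigrams = "re", "ec", "co", "ov", "ve", "er", "ry"


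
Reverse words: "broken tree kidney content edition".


Original: "broken tree kidney content edition"
Words (1..n): broken | tree | kidney | content | edition
Reversed (n..1): edition | content | kidney | tree | broken
Result = "edition content kidney tree broken"


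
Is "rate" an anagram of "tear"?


Word 1: "tear" → sorted: aert
Word 2: "rate" → sorted: aert
Same letters? aert == aert
Anagram = Yes


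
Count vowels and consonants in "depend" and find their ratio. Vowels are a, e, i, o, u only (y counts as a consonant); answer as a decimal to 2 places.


Word: "depend"
Vowels (a,e,i,o,u): 2
Consonants: 4
Ratio = 2/4
= 0.50


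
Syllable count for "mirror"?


Word: "mirror"
Syllable breakdown: mir-ror
Counting: 2 parts
= 2 syllables


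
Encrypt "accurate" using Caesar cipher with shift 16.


Word: "accurate"
Shift: 16
Each letter → (letter + shift) mod 26:
  'a' (0) + 16 = 16 → 'q'
  'c' (2) + 16 = 18 → 's'
  'c' (2) + 16 = 18 → 's'
  'u' (20) + 16 = 10 → 'k'
  'r' (17) + 16 = 7 → 'h'
  'a' (0) + 16 = 16 → 'q'
  't' (19) + 16 = 9 → 'j'
  'e' (4) + 16 = 20 → 'u'
Result = "qsskhqju"


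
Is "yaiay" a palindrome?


Word: "yaiay"
Reversed: "yaiay"
Forward == Backward? yaiay == yaiay
Palindrome = Yes


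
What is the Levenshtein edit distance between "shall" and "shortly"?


Word 1: "shall" (length 5)
Word 2: "shortly" (length 7)
One optimal edit sequence (insert/delete/substitute each cost 1):
  1. keep 's'
  2. keep 'h'
  3. insert 'o'  (+1)
  4. insert 'r'  (+1)
  5. substitute 'a' -> 't'  (+1)
  6. keep 'l'
  7. substitute 'l' -> 'y'  (+1)
Total edit operations: 4
Edit distance = 4


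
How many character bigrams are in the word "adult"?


Word: "adult" (length 5)
Number of 2-grams = length - 2 + 1 = 5 - 2 + 1
= 4


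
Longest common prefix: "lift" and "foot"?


Word 1: "lift"
Word 2: "foot"
Comparing from start:
  Pos 0: 'l' != 'f' (stop)
LCP = "" (length 0)


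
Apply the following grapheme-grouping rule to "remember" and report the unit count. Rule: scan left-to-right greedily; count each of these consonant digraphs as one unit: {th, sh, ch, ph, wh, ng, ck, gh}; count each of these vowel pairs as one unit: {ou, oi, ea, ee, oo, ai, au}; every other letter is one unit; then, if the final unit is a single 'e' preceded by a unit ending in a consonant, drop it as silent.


Word: "remember" (8 letters)
Left-to-right scan:
  (1) 'r' (letter)
  (2) 'e' (letter)
  (3) 'm' (letter)
  (4) 'e' (letter)
  (5) 'm' (letter)
  (6) 'b' (letter)
  (7) 'e' (letter)
  (8) 'r' (letter)
Units from scan: 8
Sound units = 8 units


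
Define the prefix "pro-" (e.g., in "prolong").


Prefix: pro-
Example: prolong (pro- + long)
Meaning = forward / in favor of


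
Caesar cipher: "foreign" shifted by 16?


Word: "foreign"
Shift: 16
Each letter → (letter + shift) mod 26:
  'f' (5) + 16 = 21 → 'v'
  'o' (14) + 16 = 4 → 'e'
  'r' (17) + 16 = 7 → 'h'
  'e' (4) + 16 = 20 → 'u'
  'i' (8) + 16 = 24 → 'y'
  'g' (6) + 16 = 22 → 'w'
  'n' (13) + 16 = 3 → 'd'
Result = "vehuywd"


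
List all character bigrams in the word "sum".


Word: "sum" (length 3)
Number of bigrams = 3 - 2 + 1 = 2
  Position 0: "su"
  Position 1: "um"
Bigrams = "su", "um"


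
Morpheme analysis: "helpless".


Word: "helpless"
Morphemes: help | -less
Each morpheme carries meaning
= 2 morphemes


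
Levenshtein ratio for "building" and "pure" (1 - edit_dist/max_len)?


Word 1: "building" (length 8)
Word 2: "pure" (length 4)
One optimal edit sequence:
  1. substitute 'b' -> 'p'  (+1)
  2. keep 'u'
  3. delete 'i'  (+1)
  4. delete 'l'  (+1)
  5. delete 'd'  (+1)
  6. delete 'i'  (+1)
  7. substitute 'n' -> 'r'  (+1)
  8. substitute 'g' -> 'e'  (+1)
Edit distance = 7
Max length = max(8, 4) = 8
Similarity = 1 - 7/8
= 0.1250


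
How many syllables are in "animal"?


Word: "animal"
Syllable breakdown: an-i-mal
Counting: 3 parts
= 3 syllables


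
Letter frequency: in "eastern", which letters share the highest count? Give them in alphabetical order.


Word: "eastern"
Letter counts:
  'a': 1
  'e': 2
  'n': 1
  'r': 1
  's': 1
  't': 1
Maximum count = 2
Most frequent = 'e' (2 times each)


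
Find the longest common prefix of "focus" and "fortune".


Word 1: "focus"
Word 2: "fortune"
Comparing from start:
  Pos 0: 'f' == 'f'
  Pos 1: 'o' == 'o'
  Pos 2: 'c' != 'r' (stop)
LCP = "fo" (length 2)


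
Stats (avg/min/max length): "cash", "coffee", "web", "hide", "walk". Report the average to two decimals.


Lengths: "cash"=4, "coffee"=6, "web"=3, "hide"=4, "walk"=4
Sum = 21, Count = 5
Average = 21/5 = 4.20
= avg=4.20, min=3, max=6


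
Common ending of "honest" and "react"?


Word 1: "honest"
Word 2: "react"
Comparing from end:
  Pos -1: 't' == 't'
  Pos -2: 's' != 'c' (stop)
LCS = "t" (length 1)


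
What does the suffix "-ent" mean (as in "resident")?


Suffix: -ent
Example: resident = reside + -ent, with a spelling change
Meaning = one who / that which


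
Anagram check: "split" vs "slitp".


Word 1: "split" → sorted: ilpst
Word 2: "slitp" → sorted: ilpst
Same letters? ilpst == ilpst
Anagram = Yes


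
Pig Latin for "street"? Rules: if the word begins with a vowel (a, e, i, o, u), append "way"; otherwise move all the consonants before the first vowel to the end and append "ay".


Word: "street"
Starts with consonant(s) → move to end, add 'ay'
Consonant cluster: "str"
Pig Latin = "eetstray"


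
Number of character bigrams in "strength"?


Word: "strength" (length 8)
Number of 2-grams = length - 2 + 1 = 8 - 2 + 1
= 7


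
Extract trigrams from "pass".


Word: "pass" (length 4)
Number of trigrams = 4 - 3 + 1 = 2
  Position 0: "pas"
  Position 1: "ass"
Trigrams = "pas", "ass"


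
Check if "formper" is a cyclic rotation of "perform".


Word: "perform", Candidate: "formper"
Method: check if candidate is substring of word+word
"performperform" contains "formper"? Yes
Is rotation = Yes


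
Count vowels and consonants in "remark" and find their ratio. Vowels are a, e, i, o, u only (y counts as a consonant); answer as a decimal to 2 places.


Word: "remark"
Vowels (a,e,i,o,u): 2
Consonants: 4
Ratio = 2/4
= 0.50


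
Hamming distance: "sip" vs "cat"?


Comparing character by character (same length = 3):
  Pos 0: 's' vs 'c' !=
  Pos 1: 'i' vs 'a' !=
  Pos 2: 'p' vs 't' !=
Hamming distance = 3


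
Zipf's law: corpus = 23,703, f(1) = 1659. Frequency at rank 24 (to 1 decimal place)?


Zipf's law: f(r) = f(1) / r
f(1) = 1659
f(24) = 1659 / 24
= 69.1 occurrences


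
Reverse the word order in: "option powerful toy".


Original: "option powerful toy"
Words (1..n): option | powerful | toy
Reversed (n..1): toy | powerful | option
Result = "toy powerful option"


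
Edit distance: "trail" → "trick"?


Word 1: "trail" (length 5)
Word 2: "trick" (length 5)
One optimal edit sequence (insert/delete/substitute each cost 1):
  1. keep 't'
  2. keep 'r'
  3. substitute 'a' -> 'i'  (+1)
  4. substitute 'i' -> 'c'  (+1)
  5. substitute 'l' -> 'k'  (+1)
Total edit operations: 3
Edit distance = 3


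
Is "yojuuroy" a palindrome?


Word: "yojuuroy"
Reversed: "yoruujoy"
Forward == Backward? yojuuroy != yoruujoy
Palindrome = No


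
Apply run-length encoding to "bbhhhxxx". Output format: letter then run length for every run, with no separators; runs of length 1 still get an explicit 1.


String: "bbhhhxxx"
Scanning for consecutive runs:
  'b' x 2
  'h' x 3
  'x' x 3
RLE = "b2h3x3"


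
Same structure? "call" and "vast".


Pattern of "call": [0, 1, 2, 2]
Pattern of "vast": [0, 1, 2, 3]
Patterns do not match
Same pattern = No


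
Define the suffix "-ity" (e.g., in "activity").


Suffix: -ity
Example: activity (active + -ity, with a spelling change)
Meaning = quality of


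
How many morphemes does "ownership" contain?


Word: "ownership"
Morphemes: own | -er | -ship
Each morpheme carries meaning
= 3 morphemes


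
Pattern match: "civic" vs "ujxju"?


Pattern of "civic": [0, 1, 2, 1, 0]
Pattern of "ujxju": [0, 1, 2, 1, 0]
Patterns match
Same pattern = Yes


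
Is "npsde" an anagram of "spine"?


Word 1: "spine" → sorted: einps
Word 2: "npsde" → sorted: denps
Same letters? einps != denps
Anagram = No


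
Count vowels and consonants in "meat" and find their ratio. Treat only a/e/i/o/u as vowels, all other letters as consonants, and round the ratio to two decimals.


Word: "meat"
Vowels (a,e,i,o,u): 2
Consonants: 2
Ratio = 2/2
= 1.00


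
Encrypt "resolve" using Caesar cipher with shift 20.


Word: "resolve"
Shift: 20
Each letter → (letter + shift) mod 26:
  'r' (17) + 20 = 11 → 'l'
  'e' (4) + 20 = 24 → 'y'
  's' (18) + 20 = 12 → 'm'
  'o' (14) + 20 = 8 → 'i'
  'l' (11) + 20 = 5 → 'f'
  'v' (21) + 20 = 15 → 'p'
  'e' (4) + 20 = 24 → 'y'
Result = "lymifpy"


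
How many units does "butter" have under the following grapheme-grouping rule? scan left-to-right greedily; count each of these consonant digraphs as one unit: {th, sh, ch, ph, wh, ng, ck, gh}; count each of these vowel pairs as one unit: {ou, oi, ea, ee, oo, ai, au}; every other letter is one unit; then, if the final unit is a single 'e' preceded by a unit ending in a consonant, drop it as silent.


Word: "butter" (6 letters)
Left-to-right scan:
  1. 'b' (letter)
  2. 'u' (letter)
  3. 't' (letter)
  4. 't' (letter)
  5. 'e' (letter)
  6. 'r' (letter)
Units from scan: 6
Sound units = 6 units


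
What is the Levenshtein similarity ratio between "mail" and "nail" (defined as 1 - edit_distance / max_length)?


Word 1: "mail" (length 4)
Word 2: "nail" (length 4)
One optimal edit sequence:
  1. substitute 'm' -> 'n'  (+1)
  2. keep 'a'
  3. keep 'i'
  4. keep 'l'
Edit distance = 1
Max length = max(4, 4) = 4
Similarity = 1 - 1/4
= 0.7500


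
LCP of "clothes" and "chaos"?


Word 1: "clothes"
Word 2: "chaos"
Comparing from start:
  Pos 0: 'c' == 'c'
  Pos 1: 'l' != 'h' (stop)
LCP = "c" (length 1)


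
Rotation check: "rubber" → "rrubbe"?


Word: "rubber", Candidate: "rrubbe"
Method: check if candidate is substring of word+word
"rubberrubber" contains "rrubbe"? Yes
Is rotation = Yes


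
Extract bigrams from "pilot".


Word: "pilot" (length 5)
Number of bigrams = 5 - 2 + 1 = 4
  Position 0: "pi"
  Position 1: "il"
  Position 2: "lo"
  Position 3: "ot"
Bigrams = "pi", "il", "lo", "ot"


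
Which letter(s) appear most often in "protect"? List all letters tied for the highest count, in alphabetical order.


Word: "protect"
Letter counts:
  'c': 1
  'e': 1
  'o': 1
  'p': 1
  'r': 1
  't': 2
Maximum count = 2
Most frequent = 't' (2 times each)


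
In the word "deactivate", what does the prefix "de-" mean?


Prefix: de-
Example: deactivate = de- + activate
Meaning = remove / reverse


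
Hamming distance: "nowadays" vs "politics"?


Comparing character by character (same length = 8):
  Pos 0: 'n' vs 'p' !=
  Pos 1: 'o' vs 'o' =
  Pos 2: 'w' vs 'l' !=
  Pos 3: 'a' vs 'i' !=
  Pos 4: 'd' vs 't' !=
  Pos 5: 'a' vs 'i' !=
  Pos 6: 'y' vs 'c' !=
  Pos 7: 's' vs 's' =
Hamming distance = 6


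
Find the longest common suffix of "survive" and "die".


Word 1: "survive"
Word 2: "die"
Comparing from end:
  Pos -1: 'e' == 'e'
  Pos -2: 'v' != 'i' (stop)
LCS = "e" (length 1)


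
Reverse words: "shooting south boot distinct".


Original: "shooting south boot distinct"
Words (1..n): shooting | south | boot | distinct
Reversed (n..1): distinct | boot | south | shooting
Result = "distinct boot south shooting"


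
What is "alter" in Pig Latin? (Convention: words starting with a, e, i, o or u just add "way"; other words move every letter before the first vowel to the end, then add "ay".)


Word: "alter"
Starts with vowel → add 'way'
Pig Latin = "alterway"


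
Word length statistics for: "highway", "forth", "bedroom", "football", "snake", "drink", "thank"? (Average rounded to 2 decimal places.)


Lengths: "highway"=7, "forth"=5, "bedroom"=7, "football"=8, "snake"=5, "drink"=5, "thank"=5
Sum = 42, Count = 7
Average = 42/7 = 6.00
= avg=6.00, min=5, max=8


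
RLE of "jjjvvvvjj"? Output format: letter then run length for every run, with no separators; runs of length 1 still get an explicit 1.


String: "jjjvvvvjj"
Scanning for consecutive runs:
  'j' x 3
  'v' x 4
  'j' x 2
RLE = "j3v4j2"


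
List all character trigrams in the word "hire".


Word: "hire" (length 4)
Number of trigrams = 4 - 3 + 1 = 2
  Position 0: "hir"
  Position 1: "ire"
Trigrams = "hir", "ire"


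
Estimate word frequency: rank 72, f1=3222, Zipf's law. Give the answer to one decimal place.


Zipf's law: f(r) = f(1) / r
f(1) = 3222
f(72) = 3222 / 72
= 44.8 occurrences


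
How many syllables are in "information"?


Word: "information"
Syllable breakdown: in-for-ma-tion
Counting: 4 parts
= 4 syllables


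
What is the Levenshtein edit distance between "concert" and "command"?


Word 1: "concert" (length 7)
Word 2: "command" (length 7)
One optimal edit sequence (insert/delete/substitute each cost 1):
  1. keep 'c'
  2. keep 'o'
  3. substitute 'n' -> 'm'  (+1)
  4. substitute 'c' -> 'm'  (+1)
  5. substitute 'e' -> 'a'  (+1)
  6. substitute 'r' -> 'n'  (+1)
  7. substitute 't' -> 'd'  (+1)
Total edit operations: 5
Edit distance = 5


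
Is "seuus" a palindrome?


Word: "seuus"
Reversed: "suues"
Forward == Backward? seuus != suues
Palindrome = No


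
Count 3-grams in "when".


Word: "when" (length 4)
Number of 3-grams = length - 3 + 1 = 4 - 3 + 1
= 2


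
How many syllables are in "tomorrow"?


Word: "tomorrow"
Syllable breakdown: to · mor · row
Counting: 3 parts
= 3 syllables


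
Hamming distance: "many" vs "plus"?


Comparing character by character (same length = 4):
  Pos 0: 'm' vs 'p' !=
  Pos 1: 'a' vs 'l' !=
  Pos 2: 'n' vs 'u' !=
  Pos 3: 'y' vs 's' !=
Hamming distance = 4


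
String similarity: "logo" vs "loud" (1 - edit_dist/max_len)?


Word 1: "logo" (length 4)
Word 2: "loud" (length 4)
One optimal edit sequence:
  1. keep 'l'
  2. keep 'o'
  3. substitute 'g' -> 'u'  (+1)
  4. substitute 'o' -> 'd'  (+1)
Edit distance = 2
Max length = max(4, 4) = 4
Similarity = 1 - 2/4
= 0.5000


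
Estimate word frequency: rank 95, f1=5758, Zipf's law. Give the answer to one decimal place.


Zipf's law: f(r) = f(1) / r
f(1) = 5758
f(95) = 5758 / 95
= 60.6 occurrences


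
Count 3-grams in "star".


Word: "star" (length 4)
Number of 3-grams = length - 3 + 1 = 4 - 3 + 1
= 2


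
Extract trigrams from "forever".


Word: "forever" (length 7)
Number of trigrams = 7 - 3 + 1 = 5
  Position 0: "for"
  Position 1: "ore"
  Position 2: "rev"
  Position 3: "eve"
  Position 4: "ver"
Trigrams = "for", "ore", "rev", "eve", "ver"


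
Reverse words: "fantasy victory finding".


Original: "fantasy victory finding"
Words (1..n): fantasy | victory | finding
Reversed (n..1): finding | victory | fantasy
Result = "finding victory fantasy"


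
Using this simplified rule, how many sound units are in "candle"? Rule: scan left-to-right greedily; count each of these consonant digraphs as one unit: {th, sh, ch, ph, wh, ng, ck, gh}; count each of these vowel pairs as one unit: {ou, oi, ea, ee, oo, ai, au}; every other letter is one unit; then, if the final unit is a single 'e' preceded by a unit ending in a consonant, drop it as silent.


Word: "candle" (6 letters)
Left-to-right scan:
  1. 'c' (letter)
  2. 'a' (letter)
  3. 'n' (letter)
  4. 'd' (letter)
  5. 'l' (letter)
  6. 'e' (letter)
Units from scan: 6
Final unit is 'e' after a consonant -> drop as silent (-1)
Sound units = 5 units
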